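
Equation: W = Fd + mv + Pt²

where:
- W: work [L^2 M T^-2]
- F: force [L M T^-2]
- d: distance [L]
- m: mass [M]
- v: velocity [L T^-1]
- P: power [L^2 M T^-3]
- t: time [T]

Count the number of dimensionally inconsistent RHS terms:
2

LHS W: [L^2 M T^-2]
- Fd: [L^2 M T^-2] ✓
- mv: [L M T^-1] ✗
- Pt²: [L^2 M T^-1] ✗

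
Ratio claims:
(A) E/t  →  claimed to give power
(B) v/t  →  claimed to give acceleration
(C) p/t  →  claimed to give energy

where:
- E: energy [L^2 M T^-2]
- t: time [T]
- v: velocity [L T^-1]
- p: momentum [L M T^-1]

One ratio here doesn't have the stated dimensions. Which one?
(C) p/t does not give energy

(A) E/t: [L^2 M T^-3] = power [L^2 M T^-3] ✓
(B) v/t: [L T^-2] = acceleration [L T^-2] ✓
(C) p/t: [L M T^-2] ≠ energy [L^2 M T^-2] ✗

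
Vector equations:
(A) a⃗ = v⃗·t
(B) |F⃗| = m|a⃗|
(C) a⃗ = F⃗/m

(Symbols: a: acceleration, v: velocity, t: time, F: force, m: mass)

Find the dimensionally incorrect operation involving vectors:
(A) a⃗ = v⃗·t

(A) a⃗ = v⃗·t: LHS [L T^-2], RHS [L] ✗ — acceleration is velocity per time; should be v⃗/t
(B) |F⃗| = m|a⃗|: LHS [L M T^-2], RHS [L M T^-2] ✓ — magnitudes of vectors are scalars
(C) a⃗ = F⃗/m: LHS [L T^-2], RHS [L T^-2] ✓ — force (vector) divided by mass (scalar)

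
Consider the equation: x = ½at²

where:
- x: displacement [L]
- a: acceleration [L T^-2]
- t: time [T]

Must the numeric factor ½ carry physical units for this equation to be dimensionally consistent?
No

x has dimensions [L] and at² already has dimensions [L], so the equation balances without ½ contributing any dimensions. ½ is a pure (dimensionless) number; changing or removing it would not affect dimensional consistency.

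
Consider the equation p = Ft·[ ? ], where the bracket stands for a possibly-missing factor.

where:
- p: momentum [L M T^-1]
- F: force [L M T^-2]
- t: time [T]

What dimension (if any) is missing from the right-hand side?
Nothing is missing — the bracketed factor must be dimensionless.

p has dimensions [L M T^-1] and Ft already has dimensions [L M T^-1], so p = Ft is dimensionally complete.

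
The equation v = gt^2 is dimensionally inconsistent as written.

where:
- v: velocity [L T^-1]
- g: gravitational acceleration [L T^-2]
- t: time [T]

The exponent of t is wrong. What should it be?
The exponent of t should be 1: v = gt

The LHS v has dimensions [L T^-1]; t has dimensions [T].
As written, the RHS gt^2 (exponent 2 on t) has dimensions [L], which does not match.
With exponent 1, the RHS gt has dimensions [L T^-1], matching the LHS.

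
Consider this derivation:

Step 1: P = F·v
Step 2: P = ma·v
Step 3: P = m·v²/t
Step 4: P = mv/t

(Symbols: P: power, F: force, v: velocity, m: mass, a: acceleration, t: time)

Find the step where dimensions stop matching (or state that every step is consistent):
Step 4

Step 1: P = F·v → LHS [L^2 M T^-3], RHS [L^2 M T^-3] ✓
Step 2: P = ma·v → LHS [L^2 M T^-3], RHS [L^2 M T^-3] ✓
Step 3: P = m·v²/t → LHS [L^2 M T^-3], RHS [L^2 M T^-3] ✓
Step 4: P = mv/t → LHS [L^2 M T^-3], RHS [L M T^-2] ✗

The first dimensional inconsistency appears in step 4: P = mv/t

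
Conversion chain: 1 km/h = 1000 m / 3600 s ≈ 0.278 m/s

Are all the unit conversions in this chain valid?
The chain is correct (no errors).

Correct: 1 km = 1000 m, 1 h = 3600 s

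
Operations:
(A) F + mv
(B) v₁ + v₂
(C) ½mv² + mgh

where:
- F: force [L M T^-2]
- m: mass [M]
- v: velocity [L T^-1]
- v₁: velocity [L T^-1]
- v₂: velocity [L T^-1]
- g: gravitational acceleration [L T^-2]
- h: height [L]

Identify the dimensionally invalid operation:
(A) F + mv

(A) F + mv: F [L M T^-2] and mv [L M T^-1] — different dimensions cannot be added/subtracted ✗
(B) v₁ + v₂: v₁ [L T^-1] and v₂ [L T^-1] — same dimensions ✓
(C) ½mv² + mgh: ½mv² [L^2 M T^-2] and mgh [L^2 M T^-2] — same dimensions ✓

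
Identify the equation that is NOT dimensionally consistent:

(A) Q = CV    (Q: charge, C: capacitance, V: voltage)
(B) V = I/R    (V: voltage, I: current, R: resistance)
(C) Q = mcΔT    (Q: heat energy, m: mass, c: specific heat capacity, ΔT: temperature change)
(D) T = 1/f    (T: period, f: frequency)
(B) V = I/R

The equation (B) V = I/R is dimensionally incorrect.

LHS (V): [I^-1 L^2 M T^-3]
RHS (I/R): [I^3 L^-2 M^-1 T^3] ✗

The dimensions do not match. The other three equations balance.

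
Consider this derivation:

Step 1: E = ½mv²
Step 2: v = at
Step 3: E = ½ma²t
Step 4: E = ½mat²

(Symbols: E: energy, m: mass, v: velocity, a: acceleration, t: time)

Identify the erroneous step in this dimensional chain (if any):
Step 3

Step 1: E = ½mv² → LHS [L^2 M T^-2], RHS [L^2 M T^-2] ✓
Step 2: v = at → LHS [L T^-1], RHS [L T^-1] ✓
Step 3: E = ½ma²t → LHS [L^2 M T^-2], RHS [L^2 M T^-3] ✗

The first dimensional inconsistency appears in step 3: E = ½ma²t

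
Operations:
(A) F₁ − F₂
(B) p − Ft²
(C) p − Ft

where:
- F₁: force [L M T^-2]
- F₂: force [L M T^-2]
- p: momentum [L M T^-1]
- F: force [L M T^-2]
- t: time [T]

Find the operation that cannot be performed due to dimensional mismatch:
(B) p − Ft²

(A) F₁ − F₂: F₁ [L M T^-2] and F₂ [L M T^-2] — same dimensions ✓
(B) p − Ft²: p [L M T^-1] and Ft² [L M] — different dimensions cannot be added/subtracted ✗
(C) p − Ft: p [L M T^-1] and Ft [L M T^-1] — same dimensions ✓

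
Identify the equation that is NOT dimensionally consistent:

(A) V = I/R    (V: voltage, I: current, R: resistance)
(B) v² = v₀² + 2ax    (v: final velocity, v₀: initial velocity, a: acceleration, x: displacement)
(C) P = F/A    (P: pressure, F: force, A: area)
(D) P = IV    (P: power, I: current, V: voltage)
(A) V = I/R

The equation (A) V = I/R is dimensionally incorrect.

LHS (V): [I^-1 L^2 M T^-3]
RHS (I/R): [I^3 L^-2 M^-1 T^3] ✗

The dimensions do not match. The other three equations balance.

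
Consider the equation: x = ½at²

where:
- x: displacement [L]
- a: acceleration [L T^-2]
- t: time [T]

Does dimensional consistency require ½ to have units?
No

x has dimensions [L] and at² already has dimensions [L], so the equation balances without ½ contributing any dimensions. ½ is a pure (dimensionless) number; changing or removing it would not affect dimensional consistency.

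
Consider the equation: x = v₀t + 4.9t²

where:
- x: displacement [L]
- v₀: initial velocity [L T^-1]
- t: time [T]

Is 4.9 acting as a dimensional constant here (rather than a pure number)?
Yes

x has dimensions [L], while t² alone has dimensions [T^2]. For the equation to balance, the factor 4.9 must carry dimensions [L T^-2] — it is a dimensional constant (a numerical value of a physical quantity with its units suppressed), not a pure number.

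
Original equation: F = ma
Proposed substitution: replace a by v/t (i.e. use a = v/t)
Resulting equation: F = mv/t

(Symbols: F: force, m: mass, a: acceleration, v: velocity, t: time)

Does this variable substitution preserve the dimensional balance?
Yes

[a] = [L T^-2] and [v/t] = [L T^-2]. These match, so the substitution replaces a quantity by one of the same dimensions and the result F = mv/t has LHS [L M T^-2] vs RHS [L M T^-2] — still consistent.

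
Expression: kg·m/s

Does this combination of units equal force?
No

The expression kg·m/s has dimensions [L M T^-1], but force has dimensions [L M T^-2].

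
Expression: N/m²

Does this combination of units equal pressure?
Yes

The expression N/m² has dimensions [L^-1 M T^-2], which is exactly pressure [L^-1 M T^-2].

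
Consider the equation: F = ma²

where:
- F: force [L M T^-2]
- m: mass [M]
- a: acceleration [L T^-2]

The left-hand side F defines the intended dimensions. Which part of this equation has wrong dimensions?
The right-hand side term ma²

F has dimensions [L M T^-2], but ma² has dimensions [L^2 M T^-4], so the term ma² is dimensionally wrong for F.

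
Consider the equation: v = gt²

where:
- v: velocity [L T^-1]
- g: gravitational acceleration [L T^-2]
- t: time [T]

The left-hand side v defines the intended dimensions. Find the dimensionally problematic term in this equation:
The right-hand side term gt²

v has dimensions [L T^-1], but gt² has dimensions [L], so the term gt² is dimensionally wrong for v.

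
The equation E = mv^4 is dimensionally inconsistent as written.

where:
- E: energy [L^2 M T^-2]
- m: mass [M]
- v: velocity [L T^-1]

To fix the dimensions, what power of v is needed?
The exponent of v should be 2: E = mv^2

The LHS E has dimensions [L^2 M T^-2]; v has dimensions [L T^-1].
As written, the RHS mv^4 (exponent 4 on v) has dimensions [L^4 M T^-4], which does not match.
With exponent 2, the RHS mv^2 has dimensions [L^2 M T^-2], matching the LHS.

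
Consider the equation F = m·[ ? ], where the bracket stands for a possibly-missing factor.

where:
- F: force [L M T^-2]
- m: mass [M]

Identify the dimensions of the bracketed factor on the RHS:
[L T^-2] — acceleration (e.g. a)

F has dimensions [L M T^-2]; m has dimensions [M].
The bracketed factor must supply [L M T^-2] / [M] = [L T^-2].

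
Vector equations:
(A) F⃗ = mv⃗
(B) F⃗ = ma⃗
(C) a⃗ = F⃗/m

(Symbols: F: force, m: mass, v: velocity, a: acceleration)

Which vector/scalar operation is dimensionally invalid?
(A) F⃗ = mv⃗

(A) F⃗ = mv⃗: LHS [L M T^-2], RHS [L M T^-1] ✗ — mass times velocity is momentum, not force; should be ma⃗
(B) F⃗ = ma⃗: LHS [L M T^-2], RHS [L M T^-2] ✓ — Force and acceleration are vectors, mass is a scalar
(C) a⃗ = F⃗/m: LHS [L T^-2], RHS [L T^-2] ✓ — force (vector) divided by mass (scalar)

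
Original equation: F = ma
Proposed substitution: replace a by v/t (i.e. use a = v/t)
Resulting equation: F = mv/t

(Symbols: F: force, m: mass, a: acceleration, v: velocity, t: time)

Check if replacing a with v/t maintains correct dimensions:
Yes

[a] = [L T^-2] and [v/t] = [L T^-2]. These match, so the substitution replaces a quantity by one of the same dimensions and the result F = mv/t has LHS [L M T^-2] vs RHS [L M T^-2] — still consistent.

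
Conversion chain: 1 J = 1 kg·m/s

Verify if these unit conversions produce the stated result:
The chain is incorrect (it contains an error).

Incorrect: Joule is kg·m²/s², not kg·m/s (that is momentum)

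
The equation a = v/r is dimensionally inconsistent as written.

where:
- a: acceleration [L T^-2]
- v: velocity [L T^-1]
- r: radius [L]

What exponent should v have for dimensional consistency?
The exponent of v should be 2: a = v^2/r

The LHS a has dimensions [L T^-2]; v has dimensions [L T^-1].
As written, the RHS v/r (exponent 1 on v) has dimensions [T^-1], which does not match.
With exponent 2, the RHS v^2/r has dimensions [L T^-2], matching the LHS.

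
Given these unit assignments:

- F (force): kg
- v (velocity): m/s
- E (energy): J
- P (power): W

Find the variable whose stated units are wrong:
F

The variable F (force) should have units N, not kg.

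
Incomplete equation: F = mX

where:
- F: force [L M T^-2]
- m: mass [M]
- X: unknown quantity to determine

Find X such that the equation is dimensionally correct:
X = a (acceleration), dimensions [L T^-2]

F has dimensions [L M T^-2]; the rest of the RHS (m) has dimensions [M].
So X must have dimensions [L T^-2] — X = a (acceleration).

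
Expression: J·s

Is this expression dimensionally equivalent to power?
No

The expression J·s has dimensions [L^2 M T^-1], but power has dimensions [L^2 M T^-3].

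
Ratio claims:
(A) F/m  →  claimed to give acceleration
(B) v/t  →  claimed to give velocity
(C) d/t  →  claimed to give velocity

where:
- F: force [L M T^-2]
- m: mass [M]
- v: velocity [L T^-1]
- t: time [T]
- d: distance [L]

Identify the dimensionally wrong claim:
(B) v/t does not give velocity

(A) F/m: [L T^-2] = acceleration [L T^-2] ✓
(B) v/t: [L T^-2] ≠ velocity [L T^-1] ✗
(C) d/t: [L T^-1] = velocity [L T^-1] ✓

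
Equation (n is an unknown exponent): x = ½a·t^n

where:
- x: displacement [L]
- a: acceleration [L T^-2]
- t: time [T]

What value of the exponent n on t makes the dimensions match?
n = 2

x has dimensions [L]; t has dimensions [T].
The rest of the RHS has dimensions [L T^-2], so t^n must supply [T^2].
With n = 2: ½a·t^2 has dimensions [L], matching the LHS ✓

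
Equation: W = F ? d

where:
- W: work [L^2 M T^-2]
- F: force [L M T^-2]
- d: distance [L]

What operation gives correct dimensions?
multiplication (×): W = F × d

W [L^2 M T^-2]; F [L M T^-2]; d [L].
F × d → [L^2 M T^-2] ✓
F ÷ d → [M T^-2] ✗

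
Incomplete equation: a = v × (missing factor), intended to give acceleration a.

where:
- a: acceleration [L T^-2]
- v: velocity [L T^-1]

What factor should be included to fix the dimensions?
1/t (inverse time), dimensions [T^-1]

a has dimensions [L T^-2] and v has dimensions [L T^-1].
The missing factor must have dimensions [L T^-2] / [L T^-1] = [T^-1], i.e. inverse time (1/t).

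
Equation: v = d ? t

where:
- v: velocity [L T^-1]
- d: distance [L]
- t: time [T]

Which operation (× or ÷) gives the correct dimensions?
division (÷): v = d ÷ t

v [L T^-1]; d [L]; t [T].
d × t → [L T] ✗
d ÷ t → [L T^-1] ✓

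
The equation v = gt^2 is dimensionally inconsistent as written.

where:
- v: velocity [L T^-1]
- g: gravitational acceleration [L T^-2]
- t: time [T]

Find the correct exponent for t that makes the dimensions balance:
The exponent of t should be 1: v = gt

The LHS v has dimensions [L T^-1]; t has dimensions [T].
As written, the RHS gt^2 (exponent 2 on t) has dimensions [L], which does not match.
With exponent 1, the RHS gt has dimensions [L T^-1], matching the LHS.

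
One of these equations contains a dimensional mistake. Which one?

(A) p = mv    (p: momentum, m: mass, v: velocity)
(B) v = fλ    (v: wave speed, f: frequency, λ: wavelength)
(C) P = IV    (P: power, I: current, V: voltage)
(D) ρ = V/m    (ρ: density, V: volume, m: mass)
(D) ρ = V/m

The equation (D) ρ = V/m is dimensionally incorrect.

LHS (ρ): [L^-3 M]
RHS (V/m): [L^3 M^-1] ✗

The dimensions do not match. The other three equations balance.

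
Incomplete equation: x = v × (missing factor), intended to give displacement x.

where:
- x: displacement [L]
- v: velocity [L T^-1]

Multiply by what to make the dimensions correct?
t (time), dimensions [T]

x has dimensions [L] and v has dimensions [L T^-1].
The missing factor must have dimensions [L] / [L T^-1] = [T], i.e. time (t).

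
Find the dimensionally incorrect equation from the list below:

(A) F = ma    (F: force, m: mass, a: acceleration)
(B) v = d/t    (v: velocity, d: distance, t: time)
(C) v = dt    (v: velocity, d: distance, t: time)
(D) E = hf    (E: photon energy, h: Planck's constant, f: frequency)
(C) v = dt

The equation (C) v = dt is dimensionally incorrect.

LHS (v): [L T^-1]
RHS (dt): [L T] ✗

The dimensions do not match. The other three equations balance.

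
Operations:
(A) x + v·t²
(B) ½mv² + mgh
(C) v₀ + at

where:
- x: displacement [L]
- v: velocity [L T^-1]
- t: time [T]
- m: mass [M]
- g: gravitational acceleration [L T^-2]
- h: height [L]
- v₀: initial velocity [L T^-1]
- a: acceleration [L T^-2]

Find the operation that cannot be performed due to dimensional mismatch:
(A) x + v·t²

(A) x + v·t²: x [L] and v·t² [L T] — different dimensions cannot be added/subtracted ✗
(B) ½mv² + mgh: ½mv² [L^2 M T^-2] and mgh [L^2 M T^-2] — same dimensions ✓
(C) v₀ + at: v₀ [L T^-1] and at [L T^-1] — same dimensions ✓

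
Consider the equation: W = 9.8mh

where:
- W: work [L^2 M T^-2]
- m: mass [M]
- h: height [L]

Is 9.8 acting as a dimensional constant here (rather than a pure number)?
Yes

W has dimensions [L^2 M T^-2], while mh alone has dimensions [L M]. For the equation to balance, the factor 9.8 must carry dimensions [L T^-2] — it is a dimensional constant (a numerical value of a physical quantity with its units suppressed), not a pure number.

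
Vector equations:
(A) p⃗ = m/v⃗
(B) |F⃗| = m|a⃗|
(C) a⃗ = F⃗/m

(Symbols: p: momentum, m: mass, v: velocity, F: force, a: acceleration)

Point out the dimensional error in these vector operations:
(A) p⃗ = m/v⃗

(A) p⃗ = m/v⃗: LHS [L M T^-1], RHS [L^-1 M T] ✗ — momentum is mass times velocity; should be mv⃗ (and division by a vector is undefined)
(B) |F⃗| = m|a⃗|: LHS [L M T^-2], RHS [L M T^-2] ✓ — magnitudes of vectors are scalars
(C) a⃗ = F⃗/m: LHS [L T^-2], RHS [L T^-2] ✓ — force (vector) divided by mass (scalar)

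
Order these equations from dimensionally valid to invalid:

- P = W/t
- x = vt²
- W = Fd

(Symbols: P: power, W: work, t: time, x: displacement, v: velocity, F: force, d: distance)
Dimensionally correct: P = W/t, W = Fd
Dimensionally incorrect: x = vt²
Ordered (correct first, then incorrect): P = W/t, W = Fd, x = vt²

- P = W/t: LHS [L^2 M T^-3], RHS [L^2 M T^-3] → correct ✓
- x = vt²: LHS [L], RHS [L T] → incorrect ✗
- W = Fd: LHS [L^2 M T^-2], RHS [L^2 M T^-2] → correct ✓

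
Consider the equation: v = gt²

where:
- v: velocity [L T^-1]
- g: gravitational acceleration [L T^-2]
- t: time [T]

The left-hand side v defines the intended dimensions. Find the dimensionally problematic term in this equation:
The right-hand side term gt²

v has dimensions [L T^-1], but gt² has dimensions [L], so the term gt² is dimensionally wrong for v.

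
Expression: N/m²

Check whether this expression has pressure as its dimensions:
Yes

The expression N/m² has dimensions [L^-1 M T^-2], which is exactly pressure [L^-1 M T^-2].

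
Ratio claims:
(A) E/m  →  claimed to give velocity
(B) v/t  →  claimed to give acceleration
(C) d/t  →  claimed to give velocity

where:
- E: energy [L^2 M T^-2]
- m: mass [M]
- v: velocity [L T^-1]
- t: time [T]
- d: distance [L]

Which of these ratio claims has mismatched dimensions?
(A) E/m does not give velocity

(A) E/m: [L^2 T^-2] ≠ velocity [L T^-1] ✗
(B) v/t: [L T^-2] = acceleration [L T^-2] ✓
(C) d/t: [L T^-1] = velocity [L T^-1] ✓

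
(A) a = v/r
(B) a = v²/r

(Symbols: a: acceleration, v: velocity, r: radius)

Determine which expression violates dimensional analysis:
(A)

(A) a = v/r: LHS [L T^-2], RHS [T^-1] ✗
(B) a = v²/r: LHS [L T^-2], RHS [L T^-2] ✓

Expression (A) a = v/r is dimensionally incorrect.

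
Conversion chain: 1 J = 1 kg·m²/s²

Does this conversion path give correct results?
The chain is correct (no errors).

Correct: Joule is defined as kg·m²/s²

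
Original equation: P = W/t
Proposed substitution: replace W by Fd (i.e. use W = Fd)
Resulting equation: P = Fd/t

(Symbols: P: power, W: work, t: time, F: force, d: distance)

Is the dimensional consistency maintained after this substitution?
Yes

[W] = [L^2 M T^-2] and [Fd] = [L^2 M T^-2]. These match, so the substitution replaces a quantity by one of the same dimensions and the result P = Fd/t has LHS [L^2 M T^-3] vs RHS [L^2 M T^-3] — still consistent.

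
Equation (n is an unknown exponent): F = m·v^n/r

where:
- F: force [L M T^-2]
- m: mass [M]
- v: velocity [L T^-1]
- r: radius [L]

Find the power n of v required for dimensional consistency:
n = 2

F has dimensions [L M T^-2]; v has dimensions [L T^-1].
The rest of the RHS has dimensions [L^-1 M], so v^n must supply [L^2 T^-2].
With n = 2: m·v^2/r has dimensions [L M T^-2], matching the LHS ✓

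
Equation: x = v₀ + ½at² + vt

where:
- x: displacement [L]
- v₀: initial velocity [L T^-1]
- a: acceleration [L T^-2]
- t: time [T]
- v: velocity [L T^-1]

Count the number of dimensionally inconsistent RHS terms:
1

LHS x: [L]
- v₀: [L T^-1] ✗
- ½at²: [L] ✓
- vt: [L] ✓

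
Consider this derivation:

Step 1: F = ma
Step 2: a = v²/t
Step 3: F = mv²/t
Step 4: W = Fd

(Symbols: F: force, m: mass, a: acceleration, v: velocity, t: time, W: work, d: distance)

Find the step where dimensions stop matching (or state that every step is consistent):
Step 2

Step 1: F = ma → LHS [L M T^-2], RHS [L M T^-2] ✓
Step 2: a = v²/t → LHS [L T^-2], RHS [L^2 T^-3] ✗

The first dimensional inconsistency appears in step 2: a = v²/t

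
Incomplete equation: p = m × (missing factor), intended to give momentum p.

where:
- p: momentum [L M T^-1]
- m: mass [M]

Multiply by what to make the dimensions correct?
v (velocity), dimensions [L T^-1]

p has dimensions [L M T^-1] and m has dimensions [M].
The missing factor must have dimensions [L M T^-1] / [M] = [L T^-1], i.e. velocity (v).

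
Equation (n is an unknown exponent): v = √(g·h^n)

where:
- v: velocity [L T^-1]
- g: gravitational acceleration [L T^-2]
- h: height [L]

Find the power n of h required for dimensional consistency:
n = 1

v has dimensions [L T^-1]; h has dimensions [L].
With n = 1: √(g·h^1) has dimensions [L T^-1], matching the LHS ✓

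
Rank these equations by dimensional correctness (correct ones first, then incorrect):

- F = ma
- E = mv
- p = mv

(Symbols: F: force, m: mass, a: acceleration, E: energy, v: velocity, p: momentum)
Dimensionally correct: F = ma, p = mv
Dimensionally incorrect: E = mv
Ordered (correct first, then incorrect): F = ma, p = mv, E = mv

- F = ma: LHS [L M T^-2], RHS [L M T^-2] → correct ✓
- E = mv: LHS [L^2 M T^-2], RHS [L M T^-1] → incorrect ✗
- p = mv: LHS [L M T^-1], RHS [L M T^-1] → correct ✓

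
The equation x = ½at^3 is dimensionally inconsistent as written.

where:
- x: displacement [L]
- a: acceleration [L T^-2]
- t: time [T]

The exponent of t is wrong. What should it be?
The exponent of t should be 2: x = ½at^2

The LHS x has dimensions [L]; t has dimensions [T].
As written, the RHS ½at^3 (exponent 3 on t) has dimensions [L T], which does not match.
With exponent 2, the RHS ½at^2 has dimensions [L], matching the LHS.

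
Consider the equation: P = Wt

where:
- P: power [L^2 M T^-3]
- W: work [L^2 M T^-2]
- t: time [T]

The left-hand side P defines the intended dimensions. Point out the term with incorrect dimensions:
The right-hand side term Wt

P has dimensions [L^2 M T^-3], but Wt has dimensions [L^2 M T^-1], so the term Wt is dimensionally wrong for P.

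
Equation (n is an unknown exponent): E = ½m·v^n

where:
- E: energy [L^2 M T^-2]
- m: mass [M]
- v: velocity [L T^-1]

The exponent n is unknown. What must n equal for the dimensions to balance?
n = 2

E has dimensions [L^2 M T^-2]; v has dimensions [L T^-1].
The rest of the RHS has dimensions [M], so v^n must supply [L^2 T^-2].
With n = 2: ½m·v^2 has dimensions [L^2 M T^-2], matching the LHS ✓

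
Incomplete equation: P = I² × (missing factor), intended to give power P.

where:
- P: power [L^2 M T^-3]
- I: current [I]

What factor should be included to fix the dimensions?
R (resistance), dimensions [I^-2 L^2 M T^-3]

P has dimensions [L^2 M T^-3] and I² has dimensions [I^2].
The missing factor must have dimensions [L^2 M T^-3] / [I^2] = [I^-2 L^2 M T^-3], i.e. resistance (R).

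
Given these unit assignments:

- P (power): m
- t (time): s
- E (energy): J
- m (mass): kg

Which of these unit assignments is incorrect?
P

The variable P (power) should have units W, not m.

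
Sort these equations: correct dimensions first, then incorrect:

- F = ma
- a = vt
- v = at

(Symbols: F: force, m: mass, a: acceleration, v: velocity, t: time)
Dimensionally correct: F = ma, v = at
Dimensionally incorrect: a = vt
Ordered (correct first, then incorrect): F = ma, v = at, a = vt

- F = ma: LHS [L M T^-2], RHS [L M T^-2] → correct ✓
- a = vt: LHS [L T^-2], RHS [L] → incorrect ✗
- v = at: LHS [L T^-1], RHS [L T^-1] → correct ✓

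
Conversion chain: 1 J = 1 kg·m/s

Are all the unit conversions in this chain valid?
The chain is incorrect (it contains an error).

Incorrect: Joule is kg·m²/s², not kg·m/s (that is momentum)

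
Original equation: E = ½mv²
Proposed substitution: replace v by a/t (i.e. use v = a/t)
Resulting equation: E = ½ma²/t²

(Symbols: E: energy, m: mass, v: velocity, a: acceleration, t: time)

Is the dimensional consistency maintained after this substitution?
No

[v] = [L T^-1] and [a/t] = [L T^-3]. These differ, so the substitution replaces a quantity by one of different dimensions and the result E = ½ma²/t² has LHS [L^2 M T^-2] vs RHS [L^2 M T^-6] — inconsistent.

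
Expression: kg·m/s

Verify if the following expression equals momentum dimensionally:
Yes

The expression kg·m/s has dimensions [L M T^-1], which is exactly momentum [L M T^-1].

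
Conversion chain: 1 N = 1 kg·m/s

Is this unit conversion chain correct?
The chain is incorrect (it contains an error).

Incorrect: Newton is kg·m/s², not kg·m/s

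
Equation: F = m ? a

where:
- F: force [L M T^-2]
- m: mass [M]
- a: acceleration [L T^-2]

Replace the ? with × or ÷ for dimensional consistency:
multiplication (×): F = m × a

F [L M T^-2]; m [M]; a [L T^-2].
m × a → [L M T^-2] ✓
m ÷ a → [L^-1 M T^2] ✗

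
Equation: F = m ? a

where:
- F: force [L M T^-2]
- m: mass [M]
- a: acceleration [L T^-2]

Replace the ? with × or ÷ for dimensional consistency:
multiplication (×): F = m × a

F [L M T^-2]; m [M]; a [L T^-2].
m × a → [L M T^-2] ✓
m ÷ a → [L^-1 M T^2] ✗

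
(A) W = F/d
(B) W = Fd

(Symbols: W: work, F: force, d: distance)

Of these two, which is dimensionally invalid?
(A)

(A) W = F/d: LHS [L^2 M T^-2], RHS [M T^-2] ✗
(B) W = Fd: LHS [L^2 M T^-2], RHS [L^2 M T^-2] ✓

Expression (A) W = F/d is dimensionally incorrect.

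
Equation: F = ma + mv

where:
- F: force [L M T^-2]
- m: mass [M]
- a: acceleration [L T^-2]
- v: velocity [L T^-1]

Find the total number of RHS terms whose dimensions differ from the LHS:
1

LHS F: [L M T^-2]
- ma: [L M T^-2] ✓
- mv: [L M T^-1] ✗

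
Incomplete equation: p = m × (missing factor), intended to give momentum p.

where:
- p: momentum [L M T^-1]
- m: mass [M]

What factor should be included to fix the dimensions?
v (velocity), dimensions [L T^-1]

p has dimensions [L M T^-1] and m has dimensions [M].
The missing factor must have dimensions [L M T^-1] / [M] = [L T^-1], i.e. velocity (v).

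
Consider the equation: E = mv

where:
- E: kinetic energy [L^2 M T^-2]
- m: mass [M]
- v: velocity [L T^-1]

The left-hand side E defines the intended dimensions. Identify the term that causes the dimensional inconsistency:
The right-hand side term mv

E has dimensions [L^2 M T^-2], but mv has dimensions [L M T^-1], so the term mv is dimensionally wrong for E.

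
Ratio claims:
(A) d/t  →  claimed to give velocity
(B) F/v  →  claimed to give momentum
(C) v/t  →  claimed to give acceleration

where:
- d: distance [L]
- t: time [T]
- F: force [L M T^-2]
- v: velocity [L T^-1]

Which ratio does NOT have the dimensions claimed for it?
(B) F/v does not give momentum

(A) d/t: [L T^-1] = velocity [L T^-1] ✓
(B) F/v: [M T^-1] ≠ momentum [L M T^-1] ✗
(C) v/t: [L T^-2] = acceleration [L T^-2] ✓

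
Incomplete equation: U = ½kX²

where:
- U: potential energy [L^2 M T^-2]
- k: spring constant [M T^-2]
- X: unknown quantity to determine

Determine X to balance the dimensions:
X = x (displacement), dimensions [L]

U has dimensions [L^2 M T^-2]; the rest of the RHS (½k) has dimensions [M T^-2].
So X² must have dimensions [L^2], i.e. X has dimensions [L] — X = x (displacement).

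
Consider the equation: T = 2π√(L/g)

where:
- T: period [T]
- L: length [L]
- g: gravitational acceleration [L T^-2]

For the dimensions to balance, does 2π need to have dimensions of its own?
No

T has dimensions [T] and √(L/g) already has dimensions [T], so the equation balances without 2π contributing any dimensions. 2π is a pure (dimensionless) number; changing or removing it would not affect dimensional consistency.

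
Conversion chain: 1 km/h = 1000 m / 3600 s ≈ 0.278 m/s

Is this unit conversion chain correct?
The chain is correct (no errors).

Correct: 1 km = 1000 m, 1 h = 3600 s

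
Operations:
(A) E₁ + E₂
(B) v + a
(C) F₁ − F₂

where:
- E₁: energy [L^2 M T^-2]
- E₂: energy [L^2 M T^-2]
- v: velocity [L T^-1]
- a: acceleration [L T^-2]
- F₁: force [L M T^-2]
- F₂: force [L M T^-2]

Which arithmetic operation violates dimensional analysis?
(B) v + a

(A) E₁ + E₂: E₁ [L^2 M T^-2] and E₂ [L^2 M T^-2] — same dimensions ✓
(B) v + a: v [L T^-1] and a [L T^-2] — different dimensions cannot be added/subtracted ✗
(C) F₁ − F₂: F₁ [L M T^-2] and F₂ [L M T^-2] — same dimensions ✓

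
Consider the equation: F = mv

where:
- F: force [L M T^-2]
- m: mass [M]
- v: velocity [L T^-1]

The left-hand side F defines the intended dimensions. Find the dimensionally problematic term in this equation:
The right-hand side term mv

F has dimensions [L M T^-2], but mv has dimensions [L M T^-1], so the term mv is dimensionally wrong for F.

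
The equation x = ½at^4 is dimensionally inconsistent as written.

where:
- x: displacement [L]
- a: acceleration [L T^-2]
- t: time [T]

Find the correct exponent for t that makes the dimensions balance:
The exponent of t should be 2: x = ½at^2

The LHS x has dimensions [L]; t has dimensions [T].
As written, the RHS ½at^4 (exponent 4 on t) has dimensions [L T^2], which does not match.
With exponent 2, the RHS ½at^2 has dimensions [L], matching the LHS.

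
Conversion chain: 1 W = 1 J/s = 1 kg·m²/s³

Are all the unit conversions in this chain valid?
The chain is correct (no errors).

Correct: Watt is Joule per second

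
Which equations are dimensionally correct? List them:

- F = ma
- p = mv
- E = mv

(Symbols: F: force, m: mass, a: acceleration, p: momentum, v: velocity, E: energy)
Dimensionally correct: F = ma, p = mv
Dimensionally incorrect: E = mv
Ordered (correct first, then incorrect): F = ma, p = mv, E = mv

- F = ma: LHS [L M T^-2], RHS [L M T^-2] → correct ✓
- p = mv: LHS [L M T^-1], RHS [L M T^-1] → correct ✓
- E = mv: LHS [L^2 M T^-2], RHS [L M T^-1] → incorrect ✗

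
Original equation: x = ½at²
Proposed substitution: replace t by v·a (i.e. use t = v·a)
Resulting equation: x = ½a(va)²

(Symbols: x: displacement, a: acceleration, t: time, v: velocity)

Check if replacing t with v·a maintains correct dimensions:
No

[t] = [T] and [v·a] = [L^2 T^-3]. These differ, so the substitution replaces a quantity by one of different dimensions and the result x = ½a(va)² has LHS [L] vs RHS [L^5 T^-8] — inconsistent.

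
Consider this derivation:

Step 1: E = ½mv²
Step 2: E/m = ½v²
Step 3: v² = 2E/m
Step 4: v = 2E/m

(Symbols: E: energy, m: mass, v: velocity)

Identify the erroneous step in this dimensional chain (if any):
Step 4

Step 1: E = ½mv² → LHS [L^2 M T^-2], RHS [L^2 M T^-2] ✓
Step 2: E/m = ½v² → LHS [L^2 T^-2], RHS [L^2 T^-2] ✓
Step 3: v² = 2E/m → LHS [L^2 T^-2], RHS [L^2 T^-2] ✓
Step 4: v = 2E/m → LHS [L T^-1], RHS [L^2 T^-2] ✗

The first dimensional inconsistency appears in step 4: v = 2E/m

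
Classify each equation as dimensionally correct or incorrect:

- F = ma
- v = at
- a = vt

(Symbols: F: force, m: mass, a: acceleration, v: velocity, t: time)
Dimensionally correct: F = ma, v = at
Dimensionally incorrect: a = vt
Ordered (correct first, then incorrect): F = ma, v = at, a = vt

- F = ma: LHS [L M T^-2], RHS [L M T^-2] → correct ✓
- v = at: LHS [L T^-1], RHS [L T^-1] → correct ✓
- a = vt: LHS [L T^-2], RHS [L] → incorrect ✗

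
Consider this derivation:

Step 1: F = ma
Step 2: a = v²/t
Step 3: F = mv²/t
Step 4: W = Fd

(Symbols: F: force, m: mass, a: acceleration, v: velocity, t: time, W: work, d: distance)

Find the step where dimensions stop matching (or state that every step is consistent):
Step 2

Step 1: F = ma → LHS [L M T^-2], RHS [L M T^-2] ✓
Step 2: a = v²/t → LHS [L T^-2], RHS [L^2 T^-3] ✗

The first dimensional inconsistency appears in step 2: a = v²/t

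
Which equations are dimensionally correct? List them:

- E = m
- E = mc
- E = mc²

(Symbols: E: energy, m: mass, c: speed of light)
Dimensionally correct: E = mc²
Dimensionally incorrect: E = m, E = mc
Ordered (correct first, then incorrect): E = mc², E = m, E = mc

- E = m: LHS [L^2 M T^-2], RHS [M] → incorrect ✗
- E = mc: LHS [L^2 M T^-2], RHS [L M T^-1] → incorrect ✗
- E = mc²: LHS [L^2 M T^-2], RHS [L^2 M T^-2] → correct ✓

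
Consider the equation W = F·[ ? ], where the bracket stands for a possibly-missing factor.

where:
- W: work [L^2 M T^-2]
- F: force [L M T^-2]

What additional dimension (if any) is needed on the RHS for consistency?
[L] — length (e.g. a distance d)

W has dimensions [L^2 M T^-2]; F has dimensions [L M T^-2].
The bracketed factor must supply [L^2 M T^-2] / [L M T^-2] = [L].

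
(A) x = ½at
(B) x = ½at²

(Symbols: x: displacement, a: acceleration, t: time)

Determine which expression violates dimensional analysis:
(A)

(A) x = ½at: LHS [L], RHS [L T^-1] ✗
(B) x = ½at²: LHS [L], RHS [L] ✓

Expression (A) x = ½at is dimensionally incorrect.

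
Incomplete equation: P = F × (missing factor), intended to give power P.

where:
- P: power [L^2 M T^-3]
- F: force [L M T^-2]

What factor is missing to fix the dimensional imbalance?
v (velocity), dimensions [L T^-1]

P has dimensions [L^2 M T^-3] and F has dimensions [L M T^-2].
The missing factor must have dimensions [L^2 M T^-3] / [L M T^-2] = [L T^-1], i.e. velocity (v).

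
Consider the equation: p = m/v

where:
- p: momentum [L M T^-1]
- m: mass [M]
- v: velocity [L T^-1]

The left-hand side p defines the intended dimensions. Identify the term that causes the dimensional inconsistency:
The right-hand side term m/v

p has dimensions [L M T^-1], but m/v has dimensions [L^-1 M T], so the term m/v is dimensionally wrong for p.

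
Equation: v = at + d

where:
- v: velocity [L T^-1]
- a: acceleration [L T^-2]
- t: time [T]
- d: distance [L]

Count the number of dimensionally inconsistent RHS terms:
1

LHS v: [L T^-1]
- at: [L T^-1] ✓
- d: [L] ✗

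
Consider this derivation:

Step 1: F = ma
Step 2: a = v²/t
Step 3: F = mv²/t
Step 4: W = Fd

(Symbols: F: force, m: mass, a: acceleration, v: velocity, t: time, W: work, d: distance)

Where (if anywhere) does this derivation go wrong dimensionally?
Step 2

Step 1: F = ma → LHS [L M T^-2], RHS [L M T^-2] ✓
Step 2: a = v²/t → LHS [L T^-2], RHS [L^2 T^-3] ✗

The first dimensional inconsistency appears in step 2: a = v²/t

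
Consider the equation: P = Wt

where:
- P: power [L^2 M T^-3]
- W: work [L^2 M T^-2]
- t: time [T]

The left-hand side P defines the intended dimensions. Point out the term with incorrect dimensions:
The right-hand side term Wt

P has dimensions [L^2 M T^-3], but Wt has dimensions [L^2 M T^-1], so the term Wt is dimensionally wrong for P.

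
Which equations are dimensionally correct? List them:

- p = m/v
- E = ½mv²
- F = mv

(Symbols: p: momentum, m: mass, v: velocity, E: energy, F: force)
Dimensionally correct: E = ½mv²
Dimensionally incorrect: p = m/v, F = mv
Ordered (correct first, then incorrect): E = ½mv², p = m/v, F = mv

- p = m/v: LHS [L M T^-1], RHS [L^-1 M T] → incorrect ✗
- E = ½mv²: LHS [L^2 M T^-2], RHS [L^2 M T^-2] → correct ✓
- F = mv: LHS [L M T^-2], RHS [L M T^-1] → incorrect ✗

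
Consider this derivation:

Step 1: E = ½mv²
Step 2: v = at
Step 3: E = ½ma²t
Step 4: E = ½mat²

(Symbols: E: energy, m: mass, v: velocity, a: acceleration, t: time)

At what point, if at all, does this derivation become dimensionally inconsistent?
Step 3

Step 1: E = ½mv² → LHS [L^2 M T^-2], RHS [L^2 M T^-2] ✓
Step 2: v = at → LHS [L T^-1], RHS [L T^-1] ✓
Step 3: E = ½ma²t → LHS [L^2 M T^-2], RHS [L^2 M T^-3] ✗

The first dimensional inconsistency appears in step 3: E = ½ma²t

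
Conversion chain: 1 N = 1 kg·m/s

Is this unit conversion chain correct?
The chain is incorrect (it contains an error).

Incorrect: Newton is kg·m/s², not kg·m/s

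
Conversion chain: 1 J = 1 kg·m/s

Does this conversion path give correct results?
The chain is incorrect (it contains an error).

Incorrect: Joule is kg·m²/s², not kg·m/s (that is momentum)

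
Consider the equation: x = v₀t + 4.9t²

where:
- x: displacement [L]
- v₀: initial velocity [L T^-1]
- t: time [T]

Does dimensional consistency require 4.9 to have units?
Yes

x has dimensions [L], while t² alone has dimensions [T^2]. For the equation to balance, the factor 4.9 must carry dimensions [L T^-2] — it is a dimensional constant (a numerical value of a physical quantity with its units suppressed), not a pure number.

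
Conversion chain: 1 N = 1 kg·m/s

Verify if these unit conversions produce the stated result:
The chain is incorrect (it contains an error).

Incorrect: Newton is kg·m/s², not kg·m/s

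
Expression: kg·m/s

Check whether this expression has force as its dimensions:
No

The expression kg·m/s has dimensions [L M T^-1], but force has dimensions [L M T^-2].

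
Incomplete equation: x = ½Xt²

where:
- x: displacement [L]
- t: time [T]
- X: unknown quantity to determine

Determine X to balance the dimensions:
X = a (acceleration), dimensions [L T^-2]

x has dimensions [L]; the rest of the RHS (½ t²) has dimensions [T^2].
So X must have dimensions [L T^-2] — X = a (acceleration).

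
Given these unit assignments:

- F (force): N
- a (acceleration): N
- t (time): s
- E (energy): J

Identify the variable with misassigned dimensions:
a

The variable a (acceleration) should have units m/s², not N.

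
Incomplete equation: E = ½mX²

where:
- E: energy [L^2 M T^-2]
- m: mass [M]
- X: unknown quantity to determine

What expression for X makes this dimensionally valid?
X = v (velocity), dimensions [L T^-1]

E has dimensions [L^2 M T^-2]; the rest of the RHS (½m) has dimensions [M].
So X² must have dimensions [L^2 T^-2], i.e. X has dimensions [L T^-1] — X = v (velocity).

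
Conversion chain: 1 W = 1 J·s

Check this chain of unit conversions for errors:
The chain is incorrect (it contains an error).

Incorrect: Watt is J/s, not J·s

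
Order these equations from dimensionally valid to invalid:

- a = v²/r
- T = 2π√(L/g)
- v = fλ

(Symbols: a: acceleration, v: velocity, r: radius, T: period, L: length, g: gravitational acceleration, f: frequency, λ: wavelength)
Dimensionally correct: a = v²/r, T = 2π√(L/g), v = fλ
Dimensionally incorrect: none
Ordered (correct first, then incorrect): a = v²/r, T = 2π√(L/g), v = fλ

- a = v²/r: LHS [L T^-2], RHS [L T^-2] → correct ✓
- T = 2π√(L/g): LHS [T], RHS [T] → correct ✓
- v = fλ: LHS [L T^-1], RHS [L T^-1] → correct ✓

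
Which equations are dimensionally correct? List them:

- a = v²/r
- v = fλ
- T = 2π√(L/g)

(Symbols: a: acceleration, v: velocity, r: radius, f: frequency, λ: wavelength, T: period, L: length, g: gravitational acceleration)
Dimensionally correct: a = v²/r, v = fλ, T = 2π√(L/g)
Dimensionally incorrect: none
Ordered (correct first, then incorrect): a = v²/r, v = fλ, T = 2π√(L/g)

- a = v²/r: LHS [L T^-2], RHS [L T^-2] → correct ✓
- v = fλ: LHS [L T^-1], RHS [L T^-1] → correct ✓
- T = 2π√(L/g): LHS [T], RHS [T] → correct ✓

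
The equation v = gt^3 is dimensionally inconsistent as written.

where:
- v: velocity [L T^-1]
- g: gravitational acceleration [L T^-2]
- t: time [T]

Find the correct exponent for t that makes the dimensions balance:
The exponent of t should be 1: v = gt

The LHS v has dimensions [L T^-1]; t has dimensions [T].
As written, the RHS gt^3 (exponent 3 on t) has dimensions [L T], which does not match.
With exponent 1, the RHS gt has dimensions [L T^-1], matching the LHS.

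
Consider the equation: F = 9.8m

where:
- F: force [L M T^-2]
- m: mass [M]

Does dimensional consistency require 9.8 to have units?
Yes

F has dimensions [L M T^-2], while m alone has dimensions [M]. For the equation to balance, the factor 9.8 must carry dimensions [L T^-2] — it is a dimensional constant (a numerical value of a physical quantity with its units suppressed), not a pure number.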